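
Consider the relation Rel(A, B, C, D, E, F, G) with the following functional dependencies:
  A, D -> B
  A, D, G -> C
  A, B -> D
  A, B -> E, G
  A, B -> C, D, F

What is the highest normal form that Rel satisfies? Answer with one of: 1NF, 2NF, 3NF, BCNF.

BCNF

Candidate keys: {A, B}, {A, D}. Prime attributes: {A, B, D}.
The left-hand side of every FD is a superkey, so BCNF is satisfied.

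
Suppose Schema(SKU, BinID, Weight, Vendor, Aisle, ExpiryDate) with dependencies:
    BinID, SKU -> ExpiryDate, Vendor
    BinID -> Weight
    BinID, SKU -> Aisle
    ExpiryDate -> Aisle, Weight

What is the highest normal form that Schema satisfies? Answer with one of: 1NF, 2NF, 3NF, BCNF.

Candidate key: {BinID, SKU}. Prime attributes: {BinID, SKU}.
For BinID -> Weight we have {BinID}⁺ = {BinID, Weight}; {BinID} is not a superkey, so BCNF fails.
Because {Weight} is non-prime and the left side of BinID -> Weight is not a superkey, the relation is not in 3NF.
Since {BinID} ⊂ {BinID, SKU} and {BinID}⁺ ⊇ {Weight} with {Weight} non-prime, there is a partial dependency; 2NF fails.

1NF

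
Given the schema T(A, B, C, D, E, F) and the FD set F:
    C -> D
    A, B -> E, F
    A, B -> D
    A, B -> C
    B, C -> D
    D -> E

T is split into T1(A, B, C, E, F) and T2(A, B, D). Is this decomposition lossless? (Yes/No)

Yes

The shared attributes are {A, B} and {A, B}⁺ = {A, B, C, D, E, F}.
T1 is contained in that closure, so T1 ∩ T2 -> T1 holds and the join is lossless.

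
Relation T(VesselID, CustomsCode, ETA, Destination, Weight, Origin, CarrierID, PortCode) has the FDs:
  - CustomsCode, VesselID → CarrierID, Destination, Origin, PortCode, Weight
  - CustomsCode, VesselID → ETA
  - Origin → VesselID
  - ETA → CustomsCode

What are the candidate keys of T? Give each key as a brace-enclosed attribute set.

{CustomsCode, Origin}, {CustomsCode, VesselID}, {ETA, Origin}, {ETA, VesselID}

{CustomsCode, Origin} is a candidate key since {CustomsCode, Origin}⁺ = {CarrierID, CustomsCode, Destination, ETA, Origin, PortCode, VesselID, Weight} covers every attribute.
{CustomsCode, VesselID} is a candidate key since {CustomsCode, VesselID}⁺ = {CarrierID, CustomsCode, Destination, ETA, Origin, PortCode, VesselID, Weight} covers every attribute.
{ETA, Origin} is a candidate key since {ETA, Origin}⁺ = {CarrierID, CustomsCode, Destination, ETA, Origin, PortCode, VesselID, Weight} covers every attribute.
{ETA, VesselID} is a candidate key since {ETA, VesselID}⁺ = {CarrierID, CustomsCode, Destination, ETA, Origin, PortCode, VesselID, Weight} covers every attribute.
These are minimal and exhaustive — every other superkey contains one of them.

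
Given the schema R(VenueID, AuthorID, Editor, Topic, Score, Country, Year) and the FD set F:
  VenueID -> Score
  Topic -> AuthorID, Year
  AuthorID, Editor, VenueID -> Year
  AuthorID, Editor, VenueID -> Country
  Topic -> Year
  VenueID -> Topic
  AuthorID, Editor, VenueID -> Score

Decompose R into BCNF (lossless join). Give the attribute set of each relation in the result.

{AuthorID, Topic, Year}; {Country, Editor, VenueID}; {Score, Topic, VenueID}

Candidate key of the original relation: {Editor, VenueID}.
In {AuthorID, Country, Editor, Score, Topic, VenueID, Year}, {VenueID} is not a superkey ({VenueID}⁺ restricted to this set is {AuthorID, Score, Topic, VenueID, Year}), so split on VenueID -> AuthorID, Score, Topic, Year into {AuthorID, Score, Topic, VenueID, Year} and {Country, Editor, VenueID}.
In {AuthorID, Score, Topic, VenueID, Year}, {Topic} is not a superkey ({Topic}⁺ restricted to this set is {AuthorID, Topic, Year}), so split on Topic -> AuthorID, Year into {AuthorID, Topic, Year} and {Score, Topic, VenueID}.
{AuthorID, Topic, Year} has no BCNF violation.
{Score, Topic, VenueID} has no BCNF violation.
{Country, Editor, VenueID} has no BCNF violation.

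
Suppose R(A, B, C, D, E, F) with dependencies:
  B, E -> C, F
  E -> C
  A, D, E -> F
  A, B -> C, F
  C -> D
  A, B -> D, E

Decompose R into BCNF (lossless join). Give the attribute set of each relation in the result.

{A, B, E}; {B, E, F}; {C, D}; {C, E}

Candidate key of the original relation: {A, B}.
In {A, B, C, D, E, F}, {B, E} is not a superkey ({B, E}⁺ restricted to this set is {B, C, D, E, F}), so split on B, E -> C, D, F into {B, C, D, E, F} and {A, B, E}.
In {B, C, D, E, F}, {E} is not a superkey ({E}⁺ restricted to this set is {C, D, E}), so split on E -> C, D into {C, D, E} and {B, E, F}.
In {C, D, E}, {C} is not a superkey ({C}⁺ restricted to this set is {C, D}), so split on C -> D into {C, D} and {C, E}.
{C, D} has no BCNF violation.
{C, E} has no BCNF violation.
{B, E, F} has no BCNF violation.
{A, B, E} has no BCNF violation.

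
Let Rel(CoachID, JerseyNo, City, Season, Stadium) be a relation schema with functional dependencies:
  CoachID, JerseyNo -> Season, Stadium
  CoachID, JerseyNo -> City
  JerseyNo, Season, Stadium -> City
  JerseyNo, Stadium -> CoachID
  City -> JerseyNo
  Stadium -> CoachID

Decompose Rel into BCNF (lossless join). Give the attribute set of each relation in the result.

Candidate keys of the original relation: {City, CoachID}, {City, Stadium}, {CoachID, JerseyNo}, {JerseyNo, Stadium}.
Within {City, CoachID, JerseyNo, Season, Stadium}: {City}⁺ ∩ {City, CoachID, JerseyNo, Season, Stadium} = {City, JerseyNo}, not the whole set, so City -> JerseyNo violates BCNF; decompose into {City, JerseyNo} and {City, CoachID, Season, Stadium}.
{City, JerseyNo}: every determinant is a superkey — BCNF.
Within {City, CoachID, Season, Stadium}: {Stadium}⁺ ∩ {City, CoachID, Season, Stadium} = {CoachID, Stadium}, not the whole set, so Stadium -> CoachID violates BCNF; decompose into {CoachID, Stadium} and {City, Season, Stadium}.
{CoachID, Stadium}: every determinant is a superkey — BCNF.
{City, Season, Stadium}: every determinant is a superkey — BCNF.

{City, JerseyNo}; {City, Season, Stadium}; {CoachID, Stadium}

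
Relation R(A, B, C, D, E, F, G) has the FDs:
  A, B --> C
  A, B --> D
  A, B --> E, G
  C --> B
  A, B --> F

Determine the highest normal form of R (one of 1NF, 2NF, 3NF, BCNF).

Candidate keys: {A, B}, {A, C}. Prime attributes: {A, B, C}.
C --> B: {C}⁺ = {B, C}, which is not all of the attributes, so the left side is not a superkey — BCNF is violated.
Its right-hand attributes {B} are all prime, as are those of every other non-superkey FD — the relation is in 3NF.

3NF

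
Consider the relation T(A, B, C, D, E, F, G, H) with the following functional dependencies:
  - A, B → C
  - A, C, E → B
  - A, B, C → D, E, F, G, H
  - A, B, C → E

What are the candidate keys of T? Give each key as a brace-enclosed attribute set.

{A} never appears on the right of any FD, so every key must include it.
{A, B} is a candidate key since {A, B}⁺ = {A, B, C, D, E, F, G, H} covers every attribute.
{A, C, E} is a candidate key since {A, C, E}⁺ = {A, B, C, D, E, F, G, H} covers every attribute.
Any other superkey properly contains one of these, so there are no further candidate keys.

{A, B}, {A, C, E}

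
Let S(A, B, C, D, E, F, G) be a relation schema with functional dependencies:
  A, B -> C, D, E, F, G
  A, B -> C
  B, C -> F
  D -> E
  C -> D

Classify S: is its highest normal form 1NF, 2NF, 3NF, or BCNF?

Candidate key: {A, B}. Prime attributes: {A, B}.
B, C -> F breaks BCNF: {B, C}⁺ = {B, C, D, E, F}, so {B, C} is not a superkey.
B, C -> F has non-prime {F} on the right and a non-superkey on the left, so 3NF fails.
No non-prime attribute depends on a proper subset of any candidate key, so 2NF holds.

2NF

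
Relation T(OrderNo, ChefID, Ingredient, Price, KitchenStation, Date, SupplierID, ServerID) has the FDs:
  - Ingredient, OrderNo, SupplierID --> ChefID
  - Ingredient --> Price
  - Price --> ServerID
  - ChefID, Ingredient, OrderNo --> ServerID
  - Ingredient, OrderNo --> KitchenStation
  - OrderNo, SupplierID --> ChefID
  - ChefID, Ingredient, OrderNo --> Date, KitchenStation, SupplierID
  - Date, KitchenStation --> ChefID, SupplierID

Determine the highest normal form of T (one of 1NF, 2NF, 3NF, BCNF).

1NF

Candidate keys: {ChefID, Ingredient, OrderNo}, {Date, Ingredient, OrderNo}, {Ingredient, OrderNo, SupplierID}. Prime attributes: {ChefID, Date, Ingredient, OrderNo, SupplierID}.
For Ingredient --> Price we have {Ingredient}⁺ = {Ingredient, Price, ServerID}; {Ingredient} is not a superkey, so BCNF fails.
Ingredient --> Price determines the non-prime attribute {Price} from a non-superkey — 3NF is violated.
{Ingredient} is a proper subset of the key {ChefID, Ingredient, OrderNo}, and {Ingredient}⁺ contains the non-prime attributes {Price, ServerID} — a partial dependency, so 2NF is violated.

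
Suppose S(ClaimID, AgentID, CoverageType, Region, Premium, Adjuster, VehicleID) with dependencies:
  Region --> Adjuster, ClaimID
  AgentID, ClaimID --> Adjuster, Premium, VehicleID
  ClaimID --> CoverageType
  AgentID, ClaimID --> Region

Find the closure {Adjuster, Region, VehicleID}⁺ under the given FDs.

{Adjuster, ClaimID, CoverageType, Region, VehicleID}

Start with {Adjuster, Region, VehicleID}.
Region --> Adjuster, ClaimID applies; add {ClaimID} → now {Adjuster, ClaimID, Region, VehicleID}.
ClaimID --> CoverageType applies; add {CoverageType} → now {Adjuster, ClaimID, CoverageType, Region, VehicleID}.
No further FD applies.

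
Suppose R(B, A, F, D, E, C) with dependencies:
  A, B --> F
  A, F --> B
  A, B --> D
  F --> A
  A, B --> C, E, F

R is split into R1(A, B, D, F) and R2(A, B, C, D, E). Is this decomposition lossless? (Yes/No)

Yes

R1 ∩ R2 = {A, B, D}; its closure under F is {A, B, C, D, E, F}.
R1 is contained in that closure, so R1 ∩ R2 --> R1 holds and the join is lossless.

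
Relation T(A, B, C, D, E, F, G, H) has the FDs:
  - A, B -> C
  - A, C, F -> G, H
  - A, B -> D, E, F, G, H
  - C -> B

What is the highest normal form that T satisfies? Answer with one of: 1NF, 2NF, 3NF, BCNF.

Candidate keys: {A, B}, {A, C}. Prime attributes: {A, B, C}.
C -> B: {C}⁺ = {B, C}, which is not all of the attributes, so the left side is not a superkey — BCNF is violated.
Its right-hand attributes {B} are all prime, as are those of every other non-superkey FD — the relation is in 3NF.

3NF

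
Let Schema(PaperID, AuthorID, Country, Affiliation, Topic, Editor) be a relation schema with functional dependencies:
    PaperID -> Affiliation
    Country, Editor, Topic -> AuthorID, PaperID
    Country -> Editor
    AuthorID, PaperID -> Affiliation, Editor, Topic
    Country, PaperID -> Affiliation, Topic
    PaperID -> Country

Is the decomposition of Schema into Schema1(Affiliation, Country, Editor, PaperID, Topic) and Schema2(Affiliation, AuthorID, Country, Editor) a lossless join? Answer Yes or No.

The shared attributes are {Affiliation, Country, Editor} and {Affiliation, Country, Editor}⁺ = {Affiliation, Country, Editor}.
Neither Schema1 nor Schema2 is contained in that closure, so the decomposition is lossy.

No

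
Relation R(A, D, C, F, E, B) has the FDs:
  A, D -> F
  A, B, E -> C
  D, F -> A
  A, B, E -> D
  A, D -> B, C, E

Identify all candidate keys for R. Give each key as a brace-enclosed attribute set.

{A, B, E}, {A, D}, {D, F}

{A, D}⁺ = {A, B, C, D, E, F}, which is every attribute, so {A, D} is a candidate key.
{D, F}⁺ = {A, B, C, D, E, F}, which is every attribute, so {D, F} is a candidate key.
{A, B, E}⁺ = {A, B, C, D, E, F}, which is every attribute, so {A, B, E} is a candidate key.
These are minimal and exhaustive — every other superkey contains one of them.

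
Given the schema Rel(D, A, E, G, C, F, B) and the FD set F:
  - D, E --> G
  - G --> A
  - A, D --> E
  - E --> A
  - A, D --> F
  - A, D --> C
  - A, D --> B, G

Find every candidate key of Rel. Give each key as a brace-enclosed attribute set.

No FD produces {D}, so it must be in every candidate key.
Closure of {A, D} is {A, B, C, D, E, F, G}, the whole schema; {A, D} is a candidate key.
Closure of {D, E} is {A, B, C, D, E, F, G}, the whole schema; {D, E} is a candidate key.
Closure of {D, G} is {A, B, C, D, E, F, G}, the whole schema; {D, G} is a candidate key.
No proper subset of any of these is a key, and no other minimal superkey exists.

{A, D}, {D, E}, {D, G}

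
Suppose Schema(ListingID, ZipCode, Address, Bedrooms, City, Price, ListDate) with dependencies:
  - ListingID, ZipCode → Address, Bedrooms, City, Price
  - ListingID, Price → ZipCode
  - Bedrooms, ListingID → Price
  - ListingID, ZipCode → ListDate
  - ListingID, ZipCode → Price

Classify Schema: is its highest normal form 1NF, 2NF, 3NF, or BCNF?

BCNF

Candidate keys: {Bedrooms, ListingID}, {ListingID, Price}, {ListingID, ZipCode}. Prime attributes: {Bedrooms, ListingID, Price, ZipCode}.
Each dependency's left side is a superkey — BCNF holds.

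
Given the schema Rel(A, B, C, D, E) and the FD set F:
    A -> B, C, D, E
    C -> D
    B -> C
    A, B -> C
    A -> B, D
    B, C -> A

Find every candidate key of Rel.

{A} is a candidate key since {A}⁺ = {A, B, C, D, E} covers every attribute.
{B} is a candidate key since {B}⁺ = {A, B, C, D, E} covers every attribute.
No proper subset of any of these is a key, and no other minimal superkey exists.

{A}, {B}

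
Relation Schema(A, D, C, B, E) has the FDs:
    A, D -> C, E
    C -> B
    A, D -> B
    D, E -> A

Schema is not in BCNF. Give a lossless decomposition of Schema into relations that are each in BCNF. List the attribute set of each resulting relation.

Candidate keys of the original relation: {A, D}, {D, E}.
In {A, B, C, D, E}, {C} is not a superkey ({C}⁺ restricted to this set is {B, C}), so split on C -> B into {B, C} and {A, C, D, E}.
{B, C}: every determinant is a superkey — BCNF.
{A, C, D, E}: every determinant is a superkey — BCNF.

{A, C, D, E}; {B, C}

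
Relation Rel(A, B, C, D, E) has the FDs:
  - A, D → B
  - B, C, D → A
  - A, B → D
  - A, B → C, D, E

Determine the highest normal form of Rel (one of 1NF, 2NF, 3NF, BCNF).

Candidate keys: {A, B}, {A, D}, {B, C, D}. Prime attributes: {A, B, C, D}.
Every FD has a superkey on the left, so the relation is in BCNF.

BCNF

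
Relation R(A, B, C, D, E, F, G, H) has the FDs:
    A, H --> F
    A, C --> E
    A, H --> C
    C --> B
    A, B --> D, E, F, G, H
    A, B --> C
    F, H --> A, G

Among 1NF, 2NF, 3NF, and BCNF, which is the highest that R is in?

Candidate keys: {A, B}, {A, C}, {A, H}, {F, H}. Prime attributes: {A, B, C, F, H}.
C --> B breaks BCNF: {C}⁺ = {B, C}, so {C} is not a superkey.
Since {B} ⊆ prime attributes and every other non-superkey FD also has a prime right side, the schema is in 3NF.

3NF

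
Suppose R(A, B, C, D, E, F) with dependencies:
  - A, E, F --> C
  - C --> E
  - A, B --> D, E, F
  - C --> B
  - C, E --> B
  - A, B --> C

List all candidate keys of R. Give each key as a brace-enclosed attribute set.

{A, B}, {A, C}, {A, E, F}

No FD produces {A}, so it must be in every candidate key.
Closure of {A, B} is {A, B, C, D, E, F}, the whole schema; {A, B} is a candidate key.
Closure of {A, C} is {A, B, C, D, E, F}, the whole schema; {A, C} is a candidate key.
Closure of {A, E, F} is {A, B, C, D, E, F}, the whole schema; {A, E, F} is a candidate key.
Any other superkey properly contains one of these, so there are no further candidate keys.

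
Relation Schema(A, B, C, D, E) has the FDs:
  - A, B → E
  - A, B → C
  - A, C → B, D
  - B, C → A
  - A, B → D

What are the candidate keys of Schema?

{A, B}, {A, C}, {B, C}

{A, B}⁺ = {A, B, C, D, E}, which is every attribute, so {A, B} is a candidate key.
{A, C}⁺ = {A, B, C, D, E}, which is every attribute, so {A, C} is a candidate key.
{B, C}⁺ = {A, B, C, D, E}, which is every attribute, so {B, C} is a candidate key.
No proper subset of any of these is a key, and no other minimal superkey exists.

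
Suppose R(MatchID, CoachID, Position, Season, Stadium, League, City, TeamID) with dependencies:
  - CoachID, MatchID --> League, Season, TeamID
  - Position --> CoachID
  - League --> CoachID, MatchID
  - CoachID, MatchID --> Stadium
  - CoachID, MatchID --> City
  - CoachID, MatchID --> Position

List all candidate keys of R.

{League} is a candidate key since {League}⁺ = {City, CoachID, League, MatchID, Position, Season, Stadium, TeamID} covers every attribute.
{CoachID, MatchID} is a candidate key since {CoachID, MatchID}⁺ = {City, CoachID, League, MatchID, Position, Season, Stadium, TeamID} covers every attribute.
{MatchID, Position} is a candidate key since {MatchID, Position}⁺ = {City, CoachID, League, MatchID, Position, Season, Stadium, TeamID} covers every attribute.
No proper subset of any of these is a key, and no other minimal superkey exists.

{CoachID, MatchID}, {League}, {MatchID, Position}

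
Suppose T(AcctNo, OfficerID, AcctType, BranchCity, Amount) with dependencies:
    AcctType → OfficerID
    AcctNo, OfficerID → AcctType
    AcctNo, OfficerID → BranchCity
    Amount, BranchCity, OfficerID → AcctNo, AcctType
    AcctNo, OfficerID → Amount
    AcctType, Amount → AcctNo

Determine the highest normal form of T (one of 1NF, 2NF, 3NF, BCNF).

Candidate keys: {AcctNo, AcctType}, {AcctNo, OfficerID}, {AcctType, Amount}, {Amount, BranchCity, OfficerID}. Prime attributes: {AcctNo, AcctType, Amount, BranchCity, OfficerID}.
AcctType → OfficerID breaks BCNF: {AcctType}⁺ = {AcctType, OfficerID}, so {AcctType} is not a superkey.
But every attribute on its right side ({OfficerID}) is prime, and the same holds for every other non-superkey FD, so 3NF still holds.

3NF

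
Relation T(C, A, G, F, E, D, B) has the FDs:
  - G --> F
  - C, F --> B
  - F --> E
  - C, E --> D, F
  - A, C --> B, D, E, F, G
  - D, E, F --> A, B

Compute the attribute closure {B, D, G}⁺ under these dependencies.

{A, B, D, E, F, G}

Start with {B, D, G}.
G --> F applies; add {F} → now {B, D, F, G}.
F --> E applies; add {E} → now {B, D, E, F, G}.
D, E, F --> A, B applies; add {A} → now {A, B, D, E, F, G}.
No further FD applies.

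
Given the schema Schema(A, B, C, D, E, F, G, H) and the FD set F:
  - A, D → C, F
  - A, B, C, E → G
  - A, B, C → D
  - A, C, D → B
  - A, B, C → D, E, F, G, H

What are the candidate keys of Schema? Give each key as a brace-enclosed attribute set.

{A, B, C}, {A, D}

No FD produces {A}, so it must be in every candidate key.
{A, D}⁺ = {A, B, C, D, E, F, G, H} — all of the relation — so {A, D} is a candidate key.
{A, B, C}⁺ = {A, B, C, D, E, F, G, H} — all of the relation — so {A, B, C} is a candidate key.
Any other superkey properly contains one of these, so there are no further candidate keys.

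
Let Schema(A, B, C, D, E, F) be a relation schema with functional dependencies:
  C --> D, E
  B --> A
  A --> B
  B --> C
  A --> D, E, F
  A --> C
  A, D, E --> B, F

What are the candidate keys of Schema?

{A}, {B}

Closure of {A} is {A, B, C, D, E, F}, the whole schema; {A} is a candidate key.
Closure of {B} is {A, B, C, D, E, F}, the whole schema; {B} is a candidate key.
No proper subset of any of these is a key, and no other minimal superkey exists.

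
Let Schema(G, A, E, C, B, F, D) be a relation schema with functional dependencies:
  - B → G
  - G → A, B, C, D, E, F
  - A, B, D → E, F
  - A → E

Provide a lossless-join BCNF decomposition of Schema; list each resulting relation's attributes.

{A, B, C, D, F, G}; {A, E}

Candidate keys of the original relation: {B}, {G}.
In {A, B, C, D, E, F, G}, {A} is not a superkey ({A}⁺ restricted to this set is {A, E}), so split on A → E into {A, E} and {A, B, C, D, F, G}.
{A, E} is in BCNF.
{A, B, C, D, F, G} is in BCNF.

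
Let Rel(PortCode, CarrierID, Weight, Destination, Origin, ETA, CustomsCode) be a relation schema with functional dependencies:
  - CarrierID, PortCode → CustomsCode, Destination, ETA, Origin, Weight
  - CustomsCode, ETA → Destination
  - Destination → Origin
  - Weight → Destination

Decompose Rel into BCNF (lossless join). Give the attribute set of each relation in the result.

{CarrierID, CustomsCode, ETA, PortCode, Weight}; {CustomsCode, Destination, ETA}; {Destination, Origin}

Candidate key of the original relation: {CarrierID, PortCode}.
Within {CarrierID, CustomsCode, Destination, ETA, Origin, PortCode, Weight}: {CustomsCode, ETA}⁺ ∩ {CarrierID, CustomsCode, Destination, ETA, Origin, PortCode, Weight} = {CustomsCode, Destination, ETA, Origin}, not the whole set, so CustomsCode, ETA → Destination, Origin violates BCNF; decompose into {CustomsCode, Destination, ETA, Origin} and {CarrierID, CustomsCode, ETA, PortCode, Weight}.
Within {CustomsCode, Destination, ETA, Origin}: {Destination}⁺ ∩ {CustomsCode, Destination, ETA, Origin} = {Destination, Origin}, not the whole set, so Destination → Origin violates BCNF; decompose into {Destination, Origin} and {CustomsCode, Destination, ETA}.
{Destination, Origin} is in BCNF.
{CustomsCode, Destination, ETA} is in BCNF.
{CarrierID, CustomsCode, ETA, PortCode, Weight} is in BCNF.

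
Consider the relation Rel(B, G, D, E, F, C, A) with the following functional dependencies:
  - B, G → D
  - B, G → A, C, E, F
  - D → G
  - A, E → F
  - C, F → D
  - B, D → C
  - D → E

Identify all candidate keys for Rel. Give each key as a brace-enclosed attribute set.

{A, B, C, E}, {B, C, F}, {B, D}, {B, G}

No FD produces {B}, so it must be in every candidate key.
{B, D} is a candidate key since {B, D}⁺ = {A, B, C, D, E, F, G} covers every attribute.
{B, G} is a candidate key since {B, G}⁺ = {A, B, C, D, E, F, G} covers every attribute.
{B, C, F} is a candidate key since {B, C, F}⁺ = {A, B, C, D, E, F, G} covers every attribute.
{A, B, C, E} is a candidate key since {A, B, C, E}⁺ = {A, B, C, D, E, F, G} covers every attribute.
These are minimal and exhaustive — every other superkey contains one of them.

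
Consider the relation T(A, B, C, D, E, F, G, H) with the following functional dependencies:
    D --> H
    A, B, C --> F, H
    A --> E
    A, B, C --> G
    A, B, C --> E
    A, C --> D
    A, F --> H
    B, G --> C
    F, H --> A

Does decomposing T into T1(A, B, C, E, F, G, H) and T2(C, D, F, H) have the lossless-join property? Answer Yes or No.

T1 ∩ T2 = {C, F, H}; its closure under F is {A, C, D, E, F, H}.
This includes all of T2, so the common attributes are a superkey of T2 — the join is lossless.

Yes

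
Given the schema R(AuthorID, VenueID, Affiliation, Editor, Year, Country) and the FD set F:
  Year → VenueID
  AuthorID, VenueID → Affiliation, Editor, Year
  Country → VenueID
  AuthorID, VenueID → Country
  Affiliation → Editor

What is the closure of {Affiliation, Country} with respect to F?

Start with {Affiliation, Country}.
Country → VenueID applies; add {VenueID} → now {Affiliation, Country, VenueID}.
Affiliation → Editor applies; add {Editor} → now {Affiliation, Country, Editor, VenueID}.
No further FD applies.

{Affiliation, Country, Editor, VenueID}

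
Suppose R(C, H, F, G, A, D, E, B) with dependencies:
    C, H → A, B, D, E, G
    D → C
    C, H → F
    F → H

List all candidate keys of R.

{C, F}, {C, H}, {D, F}, {D, H}

{C, F} is a candidate key since {C, F}⁺ = {A, B, C, D, E, F, G, H} covers every attribute.
{C, H} is a candidate key since {C, H}⁺ = {A, B, C, D, E, F, G, H} covers every attribute.
{D, F} is a candidate key since {D, F}⁺ = {A, B, C, D, E, F, G, H} covers every attribute.
{D, H} is a candidate key since {D, H}⁺ = {A, B, C, D, E, F, G, H} covers every attribute.
No proper subset of any of these is a key, and no other minimal superkey exists.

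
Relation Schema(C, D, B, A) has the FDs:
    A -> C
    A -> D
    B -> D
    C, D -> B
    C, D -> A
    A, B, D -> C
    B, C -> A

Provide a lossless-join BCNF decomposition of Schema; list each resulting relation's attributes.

{A, B, C}; {B, D}

Candidate keys of the original relation: {A}, {B, C}, {C, D}.
In {A, B, C, D}, {B} is not a superkey ({B}⁺ restricted to this set is {B, D}), so split on B -> D into {B, D} and {A, B, C}.
{B, D} has no BCNF violation.
{A, B, C} has no BCNF violation.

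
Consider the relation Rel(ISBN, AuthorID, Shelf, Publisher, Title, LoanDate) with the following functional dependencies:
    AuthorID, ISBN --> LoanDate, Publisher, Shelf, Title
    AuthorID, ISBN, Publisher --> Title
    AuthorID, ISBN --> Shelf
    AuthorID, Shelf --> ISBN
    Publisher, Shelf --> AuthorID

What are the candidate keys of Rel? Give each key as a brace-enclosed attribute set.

{AuthorID, ISBN}⁺ = {AuthorID, ISBN, LoanDate, Publisher, Shelf, Title}, which is every attribute, so {AuthorID, ISBN} is a candidate key.
{AuthorID, Shelf}⁺ = {AuthorID, ISBN, LoanDate, Publisher, Shelf, Title}, which is every attribute, so {AuthorID, Shelf} is a candidate key.
{Publisher, Shelf}⁺ = {AuthorID, ISBN, LoanDate, Publisher, Shelf, Title}, which is every attribute, so {Publisher, Shelf} is a candidate key.
No proper subset of any of these is a key, and no other minimal superkey exists.

{AuthorID, ISBN}, {AuthorID, Shelf}, {Publisher, Shelf}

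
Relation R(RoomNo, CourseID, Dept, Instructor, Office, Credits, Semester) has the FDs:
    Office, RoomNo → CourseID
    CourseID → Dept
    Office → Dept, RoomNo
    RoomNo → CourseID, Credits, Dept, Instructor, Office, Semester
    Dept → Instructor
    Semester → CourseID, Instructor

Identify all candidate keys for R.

{Office}⁺ = {CourseID, Credits, Dept, Instructor, Office, RoomNo, Semester} — all of the relation — so {Office} is a candidate key.
{RoomNo}⁺ = {CourseID, Credits, Dept, Instructor, Office, RoomNo, Semester} — all of the relation — so {RoomNo} is a candidate key.
These are minimal and exhaustive — every other superkey contains one of them.

{Office}, {RoomNo}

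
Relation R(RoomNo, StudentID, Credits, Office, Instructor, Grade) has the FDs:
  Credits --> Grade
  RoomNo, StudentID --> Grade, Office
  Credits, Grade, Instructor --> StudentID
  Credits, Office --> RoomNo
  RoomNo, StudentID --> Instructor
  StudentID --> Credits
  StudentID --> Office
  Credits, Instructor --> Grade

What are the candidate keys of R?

{Credits, Instructor}, {StudentID}

{StudentID} is a candidate key since {StudentID}⁺ = {Credits, Grade, Instructor, Office, RoomNo, StudentID} covers every attribute.
{Credits, Instructor} is a candidate key since {Credits, Instructor}⁺ = {Credits, Grade, Instructor, Office, RoomNo, StudentID} covers every attribute.
Any other superkey properly contains one of these, so there are no further candidate keys.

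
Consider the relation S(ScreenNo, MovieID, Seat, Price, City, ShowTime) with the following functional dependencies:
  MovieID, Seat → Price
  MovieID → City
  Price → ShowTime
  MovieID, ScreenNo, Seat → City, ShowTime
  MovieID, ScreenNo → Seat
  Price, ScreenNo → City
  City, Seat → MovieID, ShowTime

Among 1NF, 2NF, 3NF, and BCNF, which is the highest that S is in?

Candidate keys: {City, ScreenNo, Seat}, {MovieID, ScreenNo}, {Price, ScreenNo, Seat}. Prime attributes: {City, MovieID, Price, ScreenNo, Seat}.
MovieID, Seat → Price breaks BCNF: {MovieID, Seat}⁺ = {City, MovieID, Price, Seat, ShowTime}, so {MovieID, Seat} is not a superkey.
Price → ShowTime determines the non-prime attribute {ShowTime} from a non-superkey — 3NF is violated.
Since {City, Seat} ⊂ {City, ScreenNo, Seat} and {City, Seat}⁺ ⊇ {ShowTime} with {ShowTime} non-prime, there is a partial dependency; 2NF fails.

1NF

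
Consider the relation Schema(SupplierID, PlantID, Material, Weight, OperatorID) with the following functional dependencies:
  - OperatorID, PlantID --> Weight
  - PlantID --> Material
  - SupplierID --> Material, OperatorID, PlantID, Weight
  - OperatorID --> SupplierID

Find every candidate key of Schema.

Closure of {OperatorID} is {Material, OperatorID, PlantID, SupplierID, Weight}, the whole schema; {OperatorID} is a candidate key.
Closure of {SupplierID} is {Material, OperatorID, PlantID, SupplierID, Weight}, the whole schema; {SupplierID} is a candidate key.
No proper subset of any of these is a key, and no other minimal superkey exists.

{OperatorID}, {SupplierID}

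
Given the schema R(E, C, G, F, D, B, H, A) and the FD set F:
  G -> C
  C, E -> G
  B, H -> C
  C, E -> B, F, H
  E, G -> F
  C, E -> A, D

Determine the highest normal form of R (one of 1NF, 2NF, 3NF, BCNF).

3NF

Candidate keys: {B, E, H}, {C, E}, {E, G}. Prime attributes: {B, C, E, G, H}.
For G -> C we have {G}⁺ = {C, G}; {G} is not a superkey, so BCNF fails.
But every attribute on its right side ({C}) is prime, and the same holds for every other non-superkey FD, so 3NF still holds.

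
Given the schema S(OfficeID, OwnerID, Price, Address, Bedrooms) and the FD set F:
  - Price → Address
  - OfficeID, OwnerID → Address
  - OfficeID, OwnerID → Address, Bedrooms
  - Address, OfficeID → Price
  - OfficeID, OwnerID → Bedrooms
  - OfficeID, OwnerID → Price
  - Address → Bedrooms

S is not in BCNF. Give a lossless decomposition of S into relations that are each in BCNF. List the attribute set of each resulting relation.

Candidate key of the original relation: {OfficeID, OwnerID}.
{Address, Bedrooms, OfficeID, OwnerID, Price}: {Price} determines {Address, Bedrooms, Price} here but is not a superkey — split on Price → Address, Bedrooms, giving {Address, Bedrooms, Price} and {OfficeID, OwnerID, Price}.
{Address, Bedrooms, Price}: {Address} determines {Address, Bedrooms} here but is not a superkey — split on Address → Bedrooms, giving {Address, Bedrooms} and {Address, Price}.
{Address, Bedrooms} has no BCNF violation.
{Address, Price} has no BCNF violation.
{OfficeID, OwnerID, Price} has no BCNF violation.

{Address, Bedrooms}; {Address, Price}; {OfficeID, OwnerID, Price}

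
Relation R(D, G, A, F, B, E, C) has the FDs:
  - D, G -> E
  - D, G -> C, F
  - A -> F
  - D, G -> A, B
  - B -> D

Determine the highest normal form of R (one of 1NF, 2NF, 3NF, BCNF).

Candidate keys: {B, G}, {D, G}. Prime attributes: {B, D, G}.
A -> F breaks BCNF: {A}⁺ = {A, F}, so {A} is not a superkey.
A -> F determines the non-prime attribute {F} from a non-superkey — 3NF is violated.
Checking every proper subset of each key, none determines a non-prime attribute — 2NF is satisfied.

2NF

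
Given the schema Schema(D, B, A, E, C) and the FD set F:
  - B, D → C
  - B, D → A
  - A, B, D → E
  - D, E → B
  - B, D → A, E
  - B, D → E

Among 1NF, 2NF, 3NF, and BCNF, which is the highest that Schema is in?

BCNF

Candidate keys: {B, D}, {D, E}. Prime attributes: {B, D, E}.
The left-hand side of every FD is a superkey, so BCNF is satisfied.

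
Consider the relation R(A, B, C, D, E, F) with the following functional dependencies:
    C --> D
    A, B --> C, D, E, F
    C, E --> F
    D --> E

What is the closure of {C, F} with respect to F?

Start with {C, F}.
C --> D applies; add {D} → now {C, D, F}.
D --> E applies; add {E} → now {C, D, E, F}.
No further FD applies.

{C, D, E, F}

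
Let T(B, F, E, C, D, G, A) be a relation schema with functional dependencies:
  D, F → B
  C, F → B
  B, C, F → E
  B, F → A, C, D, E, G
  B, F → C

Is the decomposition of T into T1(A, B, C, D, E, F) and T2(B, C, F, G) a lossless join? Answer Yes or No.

Yes

T1 ∩ T2 = {B, C, F}; its closure under F is {A, B, C, D, E, F, G}.
This includes all of T1, so the common attributes are a superkey of T1 — the join is lossless.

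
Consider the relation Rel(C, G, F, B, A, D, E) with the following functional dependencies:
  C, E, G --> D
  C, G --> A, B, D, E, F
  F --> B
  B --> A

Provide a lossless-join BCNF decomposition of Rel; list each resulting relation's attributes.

{A, B}; {B, F}; {C, D, E, F, G}

Candidate key of the original relation: {C, G}.
Within {A, B, C, D, E, F, G}: {F}⁺ ∩ {A, B, C, D, E, F, G} = {A, B, F}, not the whole set, so F --> A, B violates BCNF; decompose into {A, B, F} and {C, D, E, F, G}.
Within {A, B, F}: {B}⁺ ∩ {A, B, F} = {A, B}, not the whole set, so B --> A violates BCNF; decompose into {A, B} and {B, F}.
{A, B} is in BCNF.
{B, F} is in BCNF.
{C, D, E, F, G} is in BCNF.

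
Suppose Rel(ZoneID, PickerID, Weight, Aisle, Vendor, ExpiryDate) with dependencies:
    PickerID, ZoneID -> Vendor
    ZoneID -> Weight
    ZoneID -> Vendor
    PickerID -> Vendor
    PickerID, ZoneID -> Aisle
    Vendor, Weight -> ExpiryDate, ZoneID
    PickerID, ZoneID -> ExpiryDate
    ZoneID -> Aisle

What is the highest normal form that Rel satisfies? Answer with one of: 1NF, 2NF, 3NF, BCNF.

1NF

Candidate keys: {PickerID, Weight}, {PickerID, ZoneID}. Prime attributes: {PickerID, Weight, ZoneID}.
ZoneID -> Weight breaks BCNF: {ZoneID}⁺ = {Aisle, ExpiryDate, Vendor, Weight, ZoneID}, so {ZoneID} is not a superkey.
Because {Vendor} is non-prime and the left side of ZoneID -> Vendor is not a superkey, the relation is not in 3NF.
{PickerID} is a proper subset of the key {PickerID, Weight}, and {PickerID}⁺ contains the non-prime attribute {Vendor} — a partial dependency, so 2NF is violated.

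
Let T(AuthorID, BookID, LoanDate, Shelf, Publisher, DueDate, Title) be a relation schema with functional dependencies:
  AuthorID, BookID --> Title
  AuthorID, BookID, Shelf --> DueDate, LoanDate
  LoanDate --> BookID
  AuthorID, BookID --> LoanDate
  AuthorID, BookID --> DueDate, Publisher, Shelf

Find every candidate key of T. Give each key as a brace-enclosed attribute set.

Attributes never on any right-hand side: {AuthorID} — every candidate key must contain it.
Closure of {AuthorID, BookID} is {AuthorID, BookID, DueDate, LoanDate, Publisher, Shelf, Title}, the whole schema; {AuthorID, BookID} is a candidate key.
Closure of {AuthorID, LoanDate} is {AuthorID, BookID, DueDate, LoanDate, Publisher, Shelf, Title}, the whole schema; {AuthorID, LoanDate} is a candidate key.
No proper subset of any of these is a key, and no other minimal superkey exists.

{AuthorID, BookID}, {AuthorID, LoanDate}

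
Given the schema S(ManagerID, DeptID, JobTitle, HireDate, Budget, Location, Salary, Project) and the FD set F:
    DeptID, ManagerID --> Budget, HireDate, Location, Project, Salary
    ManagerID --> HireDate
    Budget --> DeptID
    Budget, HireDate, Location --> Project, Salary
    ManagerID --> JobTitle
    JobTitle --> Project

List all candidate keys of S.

No FD produces {ManagerID}, so it must be in every candidate key.
{Budget, ManagerID} is a candidate key since {Budget, ManagerID}⁺ = {Budget, DeptID, HireDate, JobTitle, Location, ManagerID, Project, Salary} covers every attribute.
{DeptID, ManagerID} is a candidate key since {DeptID, ManagerID}⁺ = {Budget, DeptID, HireDate, JobTitle, Location, ManagerID, Project, Salary} covers every attribute.
These are minimal and exhaustive — every other superkey contains one of them.

{Budget, ManagerID}, {DeptID, ManagerID}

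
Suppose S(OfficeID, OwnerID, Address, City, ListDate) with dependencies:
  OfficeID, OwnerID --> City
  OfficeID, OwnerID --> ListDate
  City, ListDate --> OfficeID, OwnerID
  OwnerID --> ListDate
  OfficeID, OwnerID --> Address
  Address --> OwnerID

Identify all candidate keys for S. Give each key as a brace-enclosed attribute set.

Closure of {Address, City} is {Address, City, ListDate, OfficeID, OwnerID}, the whole schema; {Address, City} is a candidate key.
Closure of {Address, OfficeID} is {Address, City, ListDate, OfficeID, OwnerID}, the whole schema; {Address, OfficeID} is a candidate key.
Closure of {City, ListDate} is {Address, City, ListDate, OfficeID, OwnerID}, the whole schema; {City, ListDate} is a candidate key.
Closure of {City, OwnerID} is {Address, City, ListDate, OfficeID, OwnerID}, the whole schema; {City, OwnerID} is a candidate key.
Closure of {OfficeID, OwnerID} is {Address, City, ListDate, OfficeID, OwnerID}, the whole schema; {OfficeID, OwnerID} is a candidate key.
No proper subset of any of these is a key, and no other minimal superkey exists.

{Address, City}, {Address, OfficeID}, {City, ListDate}, {City, OwnerID}, {OfficeID, OwnerID}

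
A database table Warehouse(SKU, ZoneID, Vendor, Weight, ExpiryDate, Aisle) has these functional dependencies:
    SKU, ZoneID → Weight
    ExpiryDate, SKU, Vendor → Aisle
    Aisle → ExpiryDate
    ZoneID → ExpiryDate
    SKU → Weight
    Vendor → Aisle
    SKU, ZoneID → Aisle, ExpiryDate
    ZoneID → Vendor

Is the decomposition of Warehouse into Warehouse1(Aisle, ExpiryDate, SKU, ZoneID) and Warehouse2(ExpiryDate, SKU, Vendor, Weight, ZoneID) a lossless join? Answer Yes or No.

Yes

Common attributes: {ExpiryDate, SKU, ZoneID}; their closure is {Aisle, ExpiryDate, SKU, Vendor, Weight, ZoneID}.
Since Warehouse1 ⊆ {Aisle, ExpiryDate, SKU, Vendor, Weight, ZoneID}, the intersection is a superkey of Warehouse1; the decomposition is lossless.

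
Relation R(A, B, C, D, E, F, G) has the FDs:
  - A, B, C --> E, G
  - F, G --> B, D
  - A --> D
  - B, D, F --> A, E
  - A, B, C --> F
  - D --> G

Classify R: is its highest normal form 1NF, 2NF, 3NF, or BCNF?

1NF

Candidate keys: {A, B, C}, {A, C, F}, {C, D, F}, {C, F, G}. Prime attributes: {A, B, C, D, F, G}.
F, G --> B, D: {F, G}⁺ = {A, B, D, E, F, G}, which is not all of the attributes, so the left side is not a superkey — BCNF is violated.
B, D, F --> A, E has non-prime {E} on the right and a non-superkey on the left, so 3NF fails.
Since {A, F} ⊂ {A, C, F} and {A, F}⁺ ⊇ {E} with {E} non-prime, there is a partial dependency; 2NF fails.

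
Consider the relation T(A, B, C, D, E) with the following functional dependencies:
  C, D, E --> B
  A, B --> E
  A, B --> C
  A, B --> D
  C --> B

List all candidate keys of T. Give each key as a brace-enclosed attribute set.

{A, B}, {A, C}

No FD produces {A}, so it must be in every candidate key.
{A, B} is a candidate key since {A, B}⁺ = {A, B, C, D, E} covers every attribute.
{A, C} is a candidate key since {A, C}⁺ = {A, B, C, D, E} covers every attribute.
No proper subset of any of these is a key, and no other minimal superkey exists.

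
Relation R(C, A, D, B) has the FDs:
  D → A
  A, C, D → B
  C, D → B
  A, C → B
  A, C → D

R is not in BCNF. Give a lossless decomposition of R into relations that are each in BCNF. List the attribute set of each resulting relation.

Candidate keys of the original relation: {A, C}, {C, D}.
{A, B, C, D}: {D} determines {A, D} here but is not a superkey — split on D → A, giving {A, D} and {B, C, D}.
{A, D} is in BCNF.
{B, C, D} is in BCNF.

{A, D}; {B, C, D}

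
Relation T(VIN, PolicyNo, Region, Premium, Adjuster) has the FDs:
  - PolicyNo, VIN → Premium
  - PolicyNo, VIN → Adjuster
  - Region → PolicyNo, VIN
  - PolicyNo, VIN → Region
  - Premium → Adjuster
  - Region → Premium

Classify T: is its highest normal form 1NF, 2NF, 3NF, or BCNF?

2NF

Candidate keys: {PolicyNo, VIN}, {Region}. Prime attributes: {PolicyNo, Region, VIN}.
Premium → Adjuster: {Premium}⁺ = {Adjuster, Premium}, which is not all of the attributes, so the left side is not a superkey — BCNF is violated.
Because {Adjuster} is non-prime and the left side of Premium → Adjuster is not a superkey, the relation is not in 3NF.
No proper subset of a key has a non-prime attribute in its closure, so there is no partial dependency; 2NF holds.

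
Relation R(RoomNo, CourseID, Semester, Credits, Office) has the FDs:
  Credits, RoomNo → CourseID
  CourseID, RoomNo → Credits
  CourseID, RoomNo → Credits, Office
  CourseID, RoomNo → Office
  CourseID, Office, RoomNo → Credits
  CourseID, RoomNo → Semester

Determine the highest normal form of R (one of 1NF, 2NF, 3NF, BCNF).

BCNF

Candidate keys: {CourseID, RoomNo}, {Credits, RoomNo}. Prime attributes: {CourseID, Credits, RoomNo}.
The left-hand side of every FD is a superkey, so BCNF is satisfied.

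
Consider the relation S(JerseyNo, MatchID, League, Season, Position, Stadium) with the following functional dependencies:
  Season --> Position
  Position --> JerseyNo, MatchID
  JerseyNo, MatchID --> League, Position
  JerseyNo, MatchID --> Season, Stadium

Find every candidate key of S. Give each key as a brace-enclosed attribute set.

{Position}⁺ = {JerseyNo, League, MatchID, Position, Season, Stadium}, which is every attribute, so {Position} is a candidate key.
{Season}⁺ = {JerseyNo, League, MatchID, Position, Season, Stadium}, which is every attribute, so {Season} is a candidate key.
{JerseyNo, MatchID}⁺ = {JerseyNo, League, MatchID, Position, Season, Stadium}, which is every attribute, so {JerseyNo, MatchID} is a candidate key.
Any other superkey properly contains one of these, so there are no further candidate keys.

{JerseyNo, MatchID}, {Position}, {Season}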